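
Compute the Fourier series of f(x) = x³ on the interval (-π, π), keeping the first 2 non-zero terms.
(-12 + 2·π^2)·sin(x) + (3/2 - π^2)·sin(2·x)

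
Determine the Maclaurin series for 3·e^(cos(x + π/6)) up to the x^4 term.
x^4·(-√(3)·e^(√(3)/2)/32 + 21·e^(√(3)/2)/128) + x^3·(3·e^(√(3)/2)/16 + 3·√(3)·e^(√(3)/2)/8) + x^2·(-3·√(3)·e^(√(3)/2)/4 + 3·e^(√(3)/2)/8) - 3·x·e^(√(3)/2)/2 + 3·e^(√(3)/2)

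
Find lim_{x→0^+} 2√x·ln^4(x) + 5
The product is a 0·∞ indeterminate form at x → 0⁺.
Rewrite the product as 2·ln^4(x) / x^(-1/2) and apply L'Hôpital, or use the standard hierarchy x^(-1/2) ≫ |ln x|^4 as x → 0⁺.
The indeterminate product → 0, so the limit = 5.

Final answer: 5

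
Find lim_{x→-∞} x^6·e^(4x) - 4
The product is a 0·∞ indeterminate form at x → -∞.
Rewrite the product as x^6 / e^(-4x) (an ∞/∞ form) and apply L'Hôpital, or use the standard hierarchy e^(4|x|) ≫ |x^6| as x → -∞.
The indeterminate product → 0, so the limit = -4.

Final answer: -4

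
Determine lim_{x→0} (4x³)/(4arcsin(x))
Both numerator and denominator → 0 as x → 0; this is a 0/0 indeterminate form.
Expand each to leading order near x = 0: numerator ~ 4·x^3, denominator ~ 4·x.
The limit of the ratio is 0.

Final answer: 0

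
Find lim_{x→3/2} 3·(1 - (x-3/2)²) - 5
Direct substitution at x = 3/2 gives -2.

Final answer: -2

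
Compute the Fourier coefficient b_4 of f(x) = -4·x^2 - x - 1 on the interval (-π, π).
b_4 = (1/π) ∫_{-π}^{π} f(x)·sin(4x) dx.
Evaluate the integral (use parity and integration by parts as needed): b_4 = 1/2.

Final answer: 1/2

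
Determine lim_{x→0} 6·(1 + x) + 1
Direct substitution at x = 0 gives 7.

Final answer: 7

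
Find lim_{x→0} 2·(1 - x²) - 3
Direct substitution at x = 0 gives -1.

Final answer: -1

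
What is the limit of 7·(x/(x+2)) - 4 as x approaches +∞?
Evaluate the dominant behaviour as x → +∞; each term tends to a finite value or vanishes.
Limit = 3.

Final answer: 3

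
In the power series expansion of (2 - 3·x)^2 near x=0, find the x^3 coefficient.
Expand to order 3: (2 - 3·x)^2 = 9·x^2 - 12·x + 4 + O(x^4).
The coefficient of x^3 is 0.

Final answer: 0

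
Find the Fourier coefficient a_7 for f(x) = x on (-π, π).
a_7 = (1/π) ∫_{-π}^{π} f(x)·cos(7x) dx.
Evaluate the integral (use parity and integration by parts as needed): a_7 = 0.

Final answer: 0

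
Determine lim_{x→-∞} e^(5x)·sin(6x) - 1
Evaluate the dominant behaviour as x → -∞; each term tends to a finite value or vanishes.
Limit = -1.

Final answer: -1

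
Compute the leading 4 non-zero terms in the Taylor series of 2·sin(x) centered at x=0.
-x^7/2520 + x^5/60 - x^3/3 + 2·x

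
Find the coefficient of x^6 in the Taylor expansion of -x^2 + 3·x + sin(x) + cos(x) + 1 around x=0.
Expand to order 6: -x^2 + 3·x + sin(x) + cos(x) + 1 = -x^6/720 + x^5/120 + x^4/24 - x^3/6 - 3·x^2/2 + 4·x + 2 + O(x^7).
The coefficient of x^6 is -1/720.

Final answer: -1/720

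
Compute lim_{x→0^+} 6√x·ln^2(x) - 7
The product is a 0·∞ indeterminate form at x → 0⁺.
Rewrite the product as 6·ln^2(x) / x^(-1/2) and apply L'Hôpital, or use the standard hierarchy x^(-1/2) ≫ |ln x|^2 as x → 0⁺.
The indeterminate product → 0, so the limit = -7.

Final answer: -7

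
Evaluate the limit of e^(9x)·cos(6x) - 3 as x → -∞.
Evaluate the dominant behaviour as x → -∞; each term tends to a finite value or vanishes.
Limit = -3.

Final answer: -3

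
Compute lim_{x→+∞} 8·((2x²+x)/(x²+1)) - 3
Evaluate the dominant behaviour as x → +∞; each term tends to a finite value or vanishes.
Limit = 13.

Final answer: 13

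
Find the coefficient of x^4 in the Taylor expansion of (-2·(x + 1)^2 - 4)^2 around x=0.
Expand to order 4: (-2·(x + 1)^2 - 4)^2 = 4·x^4 + 16·x^3 + 40·x^2 + 48·x + 36 + O(x^5).
The coefficient of x^4 is 4.

Final answer: 4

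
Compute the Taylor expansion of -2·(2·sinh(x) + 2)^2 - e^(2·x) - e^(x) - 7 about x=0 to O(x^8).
-29·x^7/1008 - 107·x^6/240 - 49·x^5/120 - 27·x^4/8 - 25·x^3/6 - 21·x^2/2 - 19·x - 17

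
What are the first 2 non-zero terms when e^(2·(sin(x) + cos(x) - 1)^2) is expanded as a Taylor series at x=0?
2·x^2 + 1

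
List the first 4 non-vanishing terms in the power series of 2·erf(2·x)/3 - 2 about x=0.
64·x^5/(15·√(π)) - 32·x^3/(9·√(π)) + 8·x/(3·√(π)) - 2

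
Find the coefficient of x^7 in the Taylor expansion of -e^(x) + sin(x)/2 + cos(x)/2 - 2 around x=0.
Expand to order 7: -e^(x) + sin(x)/2 + cos(x)/2 - 2 = -x^7/3360 - x^6/480 - x^5/240 - x^4/48 - x^3/4 - 3·x^2/4 - x/2 - 5/2 + O(x^8).
The coefficient of x^7 is -1/3360.

Final answer: -1/3360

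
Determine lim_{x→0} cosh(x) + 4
Direct substitution at x = 0 gives 5.

Final answer: 5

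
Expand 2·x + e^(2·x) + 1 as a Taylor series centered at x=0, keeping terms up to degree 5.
4·x^5/15 + 2·x^4/3 + 4·x^3/3 + 2·x^2 + 4·x + 2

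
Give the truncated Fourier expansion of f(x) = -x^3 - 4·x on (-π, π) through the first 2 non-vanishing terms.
(4 - 2·π^2)·sin(x) + (5/2 + π^2)·sin(2·x)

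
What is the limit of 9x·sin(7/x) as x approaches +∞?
As x → +∞: let u = 7/x → 0⁺; then 9·x·sin(7/x) = 9·7·sin(u)/u → 9·7·1 = 63.
Limit = 63.

Final answer: 63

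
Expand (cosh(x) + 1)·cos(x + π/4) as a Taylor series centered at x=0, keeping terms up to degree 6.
-√(2)·x^6/1440 + √(2)·x^5/80 - √(2)·x^4/16 - √(2)·x^3/12 - √(2)·x^2/4 - √(2)·x + √(2)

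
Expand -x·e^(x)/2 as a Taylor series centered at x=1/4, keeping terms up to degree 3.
-e^(1/4)/8 - 5·e^(1/4)·(x - 1/4)/8 - 9·e^(1/4)·(x - 1/4)^2/16 - 13·e^(1/4)·(x - 1/4)^3/48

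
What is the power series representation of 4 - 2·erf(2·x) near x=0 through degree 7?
256·x^7/(21·√(π)) - 64·x^5/(5·√(π)) + 32·x^3/(3·√(π)) - 8·x/√(π) + 4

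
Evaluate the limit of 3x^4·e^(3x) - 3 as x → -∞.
The product is a 0·∞ indeterminate form at x → -∞.
Rewrite the product as 3x^4 / e^(-3x) (an ∞/∞ form) and apply L'Hôpital, or use the standard hierarchy e^(3|x|) ≫ |x^4| as x → -∞.
The indeterminate product → 0, so the limit = -3.

Final answer: -3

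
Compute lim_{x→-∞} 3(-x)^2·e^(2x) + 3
The product is a 0·∞ indeterminate form at x → -∞.
Rewrite the product as 3(-x)^2 / e^(-2x) (an ∞/∞ form) and apply L'Hôpital, or use the standard hierarchy e^(2|x|) ≫ |(-x)^2| as x → -∞.
The indeterminate product → 0, so the limit = 3.

Final answer: 3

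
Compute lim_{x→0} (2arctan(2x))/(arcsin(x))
Both numerator and denominator → 0 as x → 0; this is a 0/0 indeterminate form.
Expand each to leading order near x = 0: numerator ~ 4·x, denominator ~ x.
The limit of the ratio is 4.

Final answer: 4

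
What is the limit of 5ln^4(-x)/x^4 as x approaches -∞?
This is an ∞/∞ indeterminate form as x → -∞.
Compare growth rates of the dominant terms (exponentials ≫ polynomials ≫ logarithms), or apply L'Hôpital's rule; the quotient → 0.
Limit = 0.

Final answer: 0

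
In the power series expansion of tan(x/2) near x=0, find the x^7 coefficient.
Expand to order 7: tan(x/2) = 17·x^7/40320 + x^5/240 + x^3/24 + x/2 + O(x^8).
The coefficient of x^7 is 17/40320.

Final answer: 17/40320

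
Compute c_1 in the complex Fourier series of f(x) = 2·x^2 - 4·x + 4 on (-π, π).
Compute the real Fourier coefficients first: a_1 = -8, b_1 = -8.
Then c_1 = (a_1 − i·b_1)/2 = -4 + 4·i.

Final answer: -4 + 4·i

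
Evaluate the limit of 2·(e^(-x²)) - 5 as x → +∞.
Evaluate the dominant behaviour as x → +∞; each term tends to a finite value or vanishes.
Limit = -5.

Final answer: -5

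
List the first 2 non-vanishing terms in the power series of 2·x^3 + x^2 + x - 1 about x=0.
x - 1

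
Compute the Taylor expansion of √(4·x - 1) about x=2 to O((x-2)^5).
√(7) + 2·√(7)·(x - 2)/7 - 2·√(7)·(x - 2)^2/49 + 4·√(7)·(x - 2)^3/343 - 10·√(7)·(x - 2)^4/2401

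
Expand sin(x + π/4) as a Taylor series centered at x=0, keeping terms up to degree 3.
-√(2)·x^3/12 - √(2)·x^2/4 + √(2)·x/2 + √(2)/2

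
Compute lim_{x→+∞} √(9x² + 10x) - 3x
As x → +∞: multiply by the conjugate to get (10x)/(√(9x²+10x)+3x); the denominator ~ 6x, so the limit is 10/6 = 5/3.
Limit = 5/3.

Final answer: 5/3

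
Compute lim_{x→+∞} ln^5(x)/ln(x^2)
This is an ∞/∞ indeterminate form as x → +∞.
Write ln(x^2) = 2·ln(x), reducing the quotient to ln^4(x)/2 → ∞.
Limit = ∞.

Final answer: ∞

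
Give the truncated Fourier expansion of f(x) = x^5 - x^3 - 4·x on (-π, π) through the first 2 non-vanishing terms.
(-42·π^2 + 2·π^4 + 244)·sin(x) + (-π^4 - 5 + 6·π^2)·sin(2·x)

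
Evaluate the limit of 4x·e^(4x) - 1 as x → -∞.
The product is a 0·∞ indeterminate form at x → -∞.
Rewrite the product as 4x / e^(-4x) (an ∞/∞ form) and apply L'Hôpital, or use the standard hierarchy e^(4|x|) ≫ |x| as x → -∞.
The indeterminate product → 0, so the limit = -1.

Final answer: -1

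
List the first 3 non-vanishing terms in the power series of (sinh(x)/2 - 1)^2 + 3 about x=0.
x^2/4 - x + 4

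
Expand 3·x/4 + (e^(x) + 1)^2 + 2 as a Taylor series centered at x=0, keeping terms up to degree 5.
17·x^5/60 + 3·x^4/4 + 5·x^3/3 + 3·x^2 + 19·x/4 + 6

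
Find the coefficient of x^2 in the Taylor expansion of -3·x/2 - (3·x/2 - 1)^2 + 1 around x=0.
Expand to order 2: -3·x/2 - (3·x/2 - 1)^2 + 1 = -9·x^2/4 + 3·x/2 + O(x^3).
The coefficient of x^2 is -9/4.

Final answer: -9/4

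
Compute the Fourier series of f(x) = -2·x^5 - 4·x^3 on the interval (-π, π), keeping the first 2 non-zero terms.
(-432 - 4·π^4 + 72·π^2)·sin(x) + (-6·π^2 + 9 + 2·π^4)·sin(2·x)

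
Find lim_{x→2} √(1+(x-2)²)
Direct substitution at x = 2 gives 1.

Final answer: 1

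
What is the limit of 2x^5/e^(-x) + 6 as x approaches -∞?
The quotient is an ∞/∞ indeterminate form as x → -∞.
Compare growth rates of the dominant terms (exponentials ≫ polynomials ≫ logarithms), or apply L'Hôpital's rule; the quotient → 0.
Adding the constant: 0 + 6 = 6. Limit = 6.

Final answer: 6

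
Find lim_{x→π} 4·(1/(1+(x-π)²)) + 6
Direct substitution at x = π gives 10.

Final answer: 10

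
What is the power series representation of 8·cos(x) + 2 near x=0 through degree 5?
x^4/3 - 4·x^2 + 10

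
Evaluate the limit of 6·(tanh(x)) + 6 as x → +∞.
Evaluate the dominant behaviour as x → +∞; each term tends to a finite value or vanishes.
Limit = 12.

Final answer: 12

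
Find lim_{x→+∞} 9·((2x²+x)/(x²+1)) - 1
Evaluate the dominant behaviour as x → +∞; each term tends to a finite value or vanishes.
Limit = 17.

Final answer: 17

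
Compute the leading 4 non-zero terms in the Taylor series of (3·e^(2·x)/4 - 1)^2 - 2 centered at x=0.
4·x^3 + 3·x^2/2 - 3·x/4 - 31/16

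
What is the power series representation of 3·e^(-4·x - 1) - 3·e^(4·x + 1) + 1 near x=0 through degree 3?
x^3·(-32·e - 32·e^(-1)) + x^2·(-24·e + 24·e^(-1)) + x·(-12·e - 12·e^(-1)) - 3·e + 1 + 3·e^(-1)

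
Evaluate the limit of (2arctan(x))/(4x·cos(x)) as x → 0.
Both numerator and denominator → 0 as x → 0; this is a 0/0 indeterminate form.
Expand each to leading order near x = 0: numerator ~ 2·x, denominator ~ 4·x.
The limit of the ratio is 1/2.

Final answer: 1/2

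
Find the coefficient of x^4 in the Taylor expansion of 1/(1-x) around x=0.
Expand to order 4: 1/(1-x) = x^4 + x^3 + x^2 + x + 1 + O(x^5).
The coefficient of x^4 is 1.

Final answer: 1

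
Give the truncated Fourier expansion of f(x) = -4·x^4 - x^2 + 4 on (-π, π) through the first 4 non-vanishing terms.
(-188 + 32·π^2)·cos(x) + (11 - 8·π^2)·cos(2·x) + (-52/27 + 32·π^2/9)·cos(3·x) - 4·π^4/5 - π^2/3 + 4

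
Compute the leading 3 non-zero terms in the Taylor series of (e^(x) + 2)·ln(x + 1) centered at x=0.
x^3 - x^2/2 + 3·x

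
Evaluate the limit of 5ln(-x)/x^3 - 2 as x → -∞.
The quotient is an ∞/∞ indeterminate form as x → -∞.
Compare growth rates of the dominant terms (exponentials ≫ polynomials ≫ logarithms), or apply L'Hôpital's rule; the quotient → 0.
Adding the constant: 0 - 2 = -2. Limit = -2.

Final answer: -2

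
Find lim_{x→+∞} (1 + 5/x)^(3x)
As x → +∞: write (1 + 5/x)^(3x) = ((1 + 5/x)^x)^3 → (e^5)^3 = e^15.
Limit = e^(15).

Final answer: e^(15)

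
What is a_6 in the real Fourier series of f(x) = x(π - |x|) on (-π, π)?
a_6 = (1/π) ∫_{-π}^{π} f(x)·cos(6x) dx.
Evaluate the integral (use parity and integration by parts as needed): a_6 = 0.

Final answer: 0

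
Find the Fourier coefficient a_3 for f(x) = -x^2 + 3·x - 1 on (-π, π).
a_3 = (1/π) ∫_{-π}^{π} f(x)·cos(3x) dx.
Evaluate the integral (use parity and integration by parts as needed): a_3 = 4/9.

Final answer: 4/9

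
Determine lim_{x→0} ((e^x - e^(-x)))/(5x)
Both numerator and denominator → 0 as x → 0; this is a 0/0 indeterminate form.
Expand each to leading order near x = 0: numerator ~ 2·x, denominator ~ 5·x.
The limit of the ratio is 2/5.

Final answer: 2/5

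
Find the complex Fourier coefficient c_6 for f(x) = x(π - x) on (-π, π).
Compute the real Fourier coefficients first: a_6 = -1/9, b_6 = -π/3.
Then c_6 = (a_6 − i·b_6)/2 = -1/18 + i·π/6.

Final answer: -1/18 + i·π/6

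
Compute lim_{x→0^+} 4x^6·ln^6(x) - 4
The product is a 0·∞ indeterminate form at x → 0⁺.
Rewrite the product as 4·ln^6(x) / x^(-6) and apply L'Hôpital, or use the standard hierarchy x^(-6) ≫ |ln x|^6 as x → 0⁺.
The indeterminate product → 0, so the limit = -4.

Final answer: -4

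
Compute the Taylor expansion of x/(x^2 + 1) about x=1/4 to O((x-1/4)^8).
4/17 + 240·(x - 1/4)/289 - 3008·(x - 1/4)^2/4913 - 41216·(x - 1/4)^3/83521 + 1147904·(x - 1/4)^4/1419857 + 2027520·(x - 1/4)^5/24137569 - 328450048·(x - 1/4)^6/410338673 + 2076114944·(x - 1/4)^7/6975757441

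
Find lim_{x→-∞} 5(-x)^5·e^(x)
This is a 0·∞ indeterminate form at x → -∞.
Rewrite the product as 5(-x)^5 / e^(-x) (an ∞/∞ form) and apply L'Hôpital, or use the standard hierarchy e^(|x|) ≫ |(-x)^5| as x → -∞.
The indeterminate product → 0, so the limit = 0.

Final answer: 0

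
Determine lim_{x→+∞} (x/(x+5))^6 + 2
As x → +∞: x/(x+5) = 1/(1 + 5/x) → 1, and the 6th power of a limit-1 base also → 1; with the additive constant, 1 + 2 = 3.
Limit = 3.

Final answer: 3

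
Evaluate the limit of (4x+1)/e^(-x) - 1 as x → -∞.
The quotient is an ∞/∞ indeterminate form as x → -∞.
Compare growth rates of the dominant terms (exponentials ≫ polynomials ≫ logarithms), or apply L'Hôpital's rule; the quotient → 0.
Adding the constant: 0 - 1 = -1. Limit = -1.

Final answer: -1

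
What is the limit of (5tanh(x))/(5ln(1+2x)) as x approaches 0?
Both numerator and denominator → 0 as x → 0; this is a 0/0 indeterminate form.
Expand each to leading order near x = 0: numerator ~ 5·x, denominator ~ 10·x.
The limit of the ratio is 1/2.

Final answer: 1/2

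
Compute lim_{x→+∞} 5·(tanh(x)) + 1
Evaluate the dominant behaviour as x → +∞; each term tends to a finite value or vanishes.
Limit = 6.

Final answer: 6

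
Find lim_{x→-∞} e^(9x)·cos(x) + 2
Evaluate the dominant behaviour as x → -∞; each term tends to a finite value or vanishes.
Limit = 2.

Final answer: 2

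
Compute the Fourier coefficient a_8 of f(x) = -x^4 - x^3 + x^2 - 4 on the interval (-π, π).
a_8 = (1/π) ∫_{-π}^{π} f(x)·cos(8x) dx.
Evaluate the integral (use parity and integration by parts as needed): a_8 = 19/256 - π^2/8.

Final answer: 19/256 - π^2/8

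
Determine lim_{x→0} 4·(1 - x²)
Direct substitution at x = 0 gives 4.

Final answer: 4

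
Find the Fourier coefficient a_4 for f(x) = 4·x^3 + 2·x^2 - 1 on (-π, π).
a_4 = (1/π) ∫_{-π}^{π} f(x)·cos(4x) dx.
Evaluate the integral (use parity and integration by parts as needed): a_4 = 1/2.

Final answer: 1/2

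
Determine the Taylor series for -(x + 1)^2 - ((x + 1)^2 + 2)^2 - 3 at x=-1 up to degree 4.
-7 - 5·(x + 1)^2 - (x + 1)^4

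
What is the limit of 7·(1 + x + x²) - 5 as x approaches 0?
Direct substitution at x = 0 gives 2.

Final answer: 2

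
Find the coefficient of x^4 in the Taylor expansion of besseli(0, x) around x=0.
Expand to order 4: besseli(0, x) = x^4/64 + x^2/4 + 1 + O(x^5).
The coefficient of x^4 is 1/64.

Final answer: 1/64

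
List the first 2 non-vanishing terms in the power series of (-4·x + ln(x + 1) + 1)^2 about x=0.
1 - 6·x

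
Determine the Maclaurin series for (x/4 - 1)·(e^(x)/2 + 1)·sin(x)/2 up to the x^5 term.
x^5/240 + x^3/16 - x^2/16 - 3·x/4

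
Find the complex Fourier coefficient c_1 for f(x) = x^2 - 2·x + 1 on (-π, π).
Compute the real Fourier coefficients first: a_1 = -4, b_1 = -4.
Then c_1 = (a_1 − i·b_1)/2 = -2 + 2·i.

Final answer: -2 + 2·i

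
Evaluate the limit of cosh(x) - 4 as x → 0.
Direct substitution at x = 0 gives -3.

Final answer: -3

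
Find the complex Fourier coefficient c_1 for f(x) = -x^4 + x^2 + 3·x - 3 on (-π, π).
Compute the real Fourier coefficients first: a_1 = -52 + 8·π^2, b_1 = 6.
Then c_1 = (a_1 − i·b_1)/2 = -26 + 4·π^2 - 3·i.

Final answer: -26 + 4·π^2 - 3·i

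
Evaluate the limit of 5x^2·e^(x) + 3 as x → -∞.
The product is a 0·∞ indeterminate form at x → -∞.
Rewrite the product as 5x^2 / e^(-x) (an ∞/∞ form) and apply L'Hôpital, or use the standard hierarchy e^(|x|) ≫ |x^2| as x → -∞.
The indeterminate product → 0, so the limit = 3.

Final answer: 3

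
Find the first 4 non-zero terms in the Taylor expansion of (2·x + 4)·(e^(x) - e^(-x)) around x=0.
2·x^4/3 + 4·x^3/3 + 4·x^2 + 8·x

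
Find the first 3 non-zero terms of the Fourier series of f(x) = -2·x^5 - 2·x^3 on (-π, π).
(-456 - 4·π^4 + 76·π^2)·sin(x) + (-8·π^2 + 12 + 2·π^4)·sin(2·x) + (-4·π^4/3 - 88/81 + 44·π^2/27)·sin(3·x)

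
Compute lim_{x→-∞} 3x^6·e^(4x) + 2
The product is a 0·∞ indeterminate form at x → -∞.
Rewrite the product as 3x^6 / e^(-4x) (an ∞/∞ form) and apply L'Hôpital, or use the standard hierarchy e^(4|x|) ≫ |x^6| as x → -∞.
The indeterminate product → 0, so the limit = 2.

Final answer: 2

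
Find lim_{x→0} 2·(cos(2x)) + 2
Direct substitution at x = 0 gives 4.

Final answer: 4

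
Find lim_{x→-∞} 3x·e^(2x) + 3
The product is a 0·∞ indeterminate form at x → -∞.
Rewrite the product as 3x / e^(-2x) (an ∞/∞ form) and apply L'Hôpital, or use the standard hierarchy e^(2|x|) ≫ |x| as x → -∞.
The indeterminate product → 0, so the limit = 3.

Final answer: 3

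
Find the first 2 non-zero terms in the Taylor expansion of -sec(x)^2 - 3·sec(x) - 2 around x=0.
-5·x^2/2 - 6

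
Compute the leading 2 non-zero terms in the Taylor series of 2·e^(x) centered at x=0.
2·x + 2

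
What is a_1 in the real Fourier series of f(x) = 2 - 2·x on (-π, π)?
a_1 = (1/π) ∫_{-π}^{π} f(x)·cos(1x) dx.
Evaluate the integral (use parity and integration by parts as needed): a_1 = 0.

Final answer: 0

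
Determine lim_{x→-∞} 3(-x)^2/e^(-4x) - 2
The quotient is an ∞/∞ indeterminate form as x → -∞.
Compare growth rates of the dominant terms (exponentials ≫ polynomials ≫ logarithms), or apply L'Hôpital's rule; the quotient → 0.
Adding the constant: 0 - 2 = -2. Limit = -2.

Final answer: -2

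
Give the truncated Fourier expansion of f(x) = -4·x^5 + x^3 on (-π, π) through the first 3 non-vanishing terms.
(-972 - 8·π^4 + 162·π^2)·sin(x) + (-21·π^2 + 63/2 + 4·π^4)·sin(2·x) + (-8·π^4/3 - 356/81 + 178·π^2/27)·sin(3·x)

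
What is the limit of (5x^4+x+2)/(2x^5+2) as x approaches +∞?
This is an ∞/∞ indeterminate form as x → +∞.
Divide numerator and denominator by x^5 and let the lower-order terms vanish; the numerator's degree 4 is below the denominator's degree 5, so the quotient → 0.
Limit = 0.

Final answer: 0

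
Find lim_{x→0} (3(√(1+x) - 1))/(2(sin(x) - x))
Both numerator and denominator → 0 as x → 0; this is a 0/0 indeterminate form.
Expand each to leading order near x = 0: numerator ~ 3·x/2, denominator ~ -x^3/3.
The limit of the ratio is -∞.

Final answer: -∞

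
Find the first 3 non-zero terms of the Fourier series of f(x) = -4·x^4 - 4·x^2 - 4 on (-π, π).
(-176 + 32·π^2)·cos(x) + (8 - 8·π^2)·cos(2·x) - 4·π^4/5 - 4·π^2/3 - 4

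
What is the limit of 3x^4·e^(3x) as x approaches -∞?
This is a 0·∞ indeterminate form at x → -∞.
Rewrite the product as 3x^4 / e^(-3x) (an ∞/∞ form) and apply L'Hôpital, or use the standard hierarchy e^(3|x|) ≫ |x^4| as x → -∞.
The indeterminate product → 0, so the limit = 0.

Final answer: 0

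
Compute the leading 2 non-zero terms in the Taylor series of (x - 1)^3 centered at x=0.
3·x - 1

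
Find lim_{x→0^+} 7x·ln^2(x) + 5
The product is a 0·∞ indeterminate form at x → 0⁺.
Rewrite the product as 7·ln^2(x) / x^(-1) and apply L'Hôpital, or use the standard hierarchy x^(-1) ≫ |ln x|^2 as x → 0⁺.
The indeterminate product → 0, so the limit = 5.

Final answer: 5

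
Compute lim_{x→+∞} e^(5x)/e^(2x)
This is an ∞/∞ indeterminate form as x → +∞.
Rewrite e^(5x)/e^(2x) = e^((5−2)x) = e^(3x); the exponent coefficient is 3 > 0 so e^(3x) → ∞.
Limit = ∞.

Final answer: ∞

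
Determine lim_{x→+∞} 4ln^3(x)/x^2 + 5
The quotient is an ∞/∞ indeterminate form as x → +∞.
The polynomial denominator x^2 dominates the logarithmic numerator (any positive power of x ≫ ln^3(x) as x → ∞), so the quotient → 0.
Adding the constant: 0 + 5 = 5. Limit = 5.

Final answer: 5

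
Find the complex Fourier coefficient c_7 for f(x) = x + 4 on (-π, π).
Compute the real Fourier coefficients first: a_7 = 0, b_7 = 2/7.
Then c_7 = (a_7 − i·b_7)/2 = -i/7.

Final answer: -i/7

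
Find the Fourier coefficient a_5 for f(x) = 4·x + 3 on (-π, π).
a_5 = (1/π) ∫_{-π}^{π} f(x)·cos(5x) dx.
Evaluate the integral (use parity and integration by parts as needed): a_5 = 0.

Final answer: 0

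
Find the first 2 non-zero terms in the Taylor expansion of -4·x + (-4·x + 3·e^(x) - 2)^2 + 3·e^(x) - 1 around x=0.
3 - 3·x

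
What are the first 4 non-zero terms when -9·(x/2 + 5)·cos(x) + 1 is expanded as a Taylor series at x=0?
9·x^3/4 + 45·x^2/2 - 9·x/2 - 44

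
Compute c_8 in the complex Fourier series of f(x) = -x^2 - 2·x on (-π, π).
Compute the real Fourier coefficients first: a_8 = -1/16, b_8 = 1/2.
Then c_8 = (a_8 − i·b_8)/2 = -1/32 - i/4.

Final answer: -1/32 - i/4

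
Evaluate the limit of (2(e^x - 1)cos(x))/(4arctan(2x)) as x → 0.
Both numerator and denominator → 0 as x → 0; this is a 0/0 indeterminate form.
Expand each to leading order near x = 0: numerator ~ 2·x, denominator ~ 8·x.
The limit of the ratio is 1/4.

Final answer: 1/4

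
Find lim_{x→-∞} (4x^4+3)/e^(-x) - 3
The quotient is an ∞/∞ indeterminate form as x → -∞.
Compare growth rates of the dominant terms (exponentials ≫ polynomials ≫ logarithms), or apply L'Hôpital's rule; the quotient → 0.
Adding the constant: 0 - 3 = -3. Limit = -3.

Final answer: -3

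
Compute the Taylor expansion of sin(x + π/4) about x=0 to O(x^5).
√(2)·x^4/48 - √(2)·x^3/12 - √(2)·x^2/4 + √(2)·x/2 + √(2)/2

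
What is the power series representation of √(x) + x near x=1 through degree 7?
2 + 3·(x - 1)/2 - (x - 1)^2/8 + (x - 1)^3/16 - 5·(x - 1)^4/128 + 7·(x - 1)^5/256 - 21·(x - 1)^6/1024 + 33·(x - 1)^7/2048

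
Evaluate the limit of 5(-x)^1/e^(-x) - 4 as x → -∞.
The quotient is an ∞/∞ indeterminate form as x → -∞.
Compare growth rates of the dominant terms (exponentials ≫ polynomials ≫ logarithms), or apply L'Hôpital's rule; the quotient → 0.
Adding the constant: 0 - 4 = -4. Limit = -4.

Final answer: -4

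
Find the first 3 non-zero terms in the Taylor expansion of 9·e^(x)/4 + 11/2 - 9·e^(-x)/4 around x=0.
3·x^3/4 + 9·x/2 + 11/2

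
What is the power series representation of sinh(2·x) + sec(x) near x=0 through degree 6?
61·x^6/720 + 4·x^5/15 + 5·x^4/24 + 4·x^3/3 + x^2/2 + 2·x + 1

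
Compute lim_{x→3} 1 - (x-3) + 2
Direct substitution at x = 3 gives 3.

Final answer: 3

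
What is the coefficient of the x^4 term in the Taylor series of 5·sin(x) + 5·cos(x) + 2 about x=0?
Expand to order 4: 5·sin(x) + 5·cos(x) + 2 = 5·x^4/24 - 5·x^3/6 - 5·x^2/2 + 5·x + 7 + O(x^5).
The coefficient of x^4 is 5/24.

Final answer: 5/24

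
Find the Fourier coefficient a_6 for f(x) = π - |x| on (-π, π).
a_6 = (1/π) ∫_{-π}^{π} f(x)·cos(6x) dx.
Evaluate the integral (use parity and integration by parts as needed): a_6 = 0.

Final answer: 0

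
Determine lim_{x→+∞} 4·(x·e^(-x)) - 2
Evaluate the dominant behaviour as x → +∞; each term tends to a finite value or vanishes.
Limit = -2.

Final answer: -2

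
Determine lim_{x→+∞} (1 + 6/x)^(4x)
As x → +∞: write (1 + 6/x)^(4x) = ((1 + 6/x)^x)^4 → (e^6)^4 = e^24.
Limit = e^(24).

Final answer: e^(24)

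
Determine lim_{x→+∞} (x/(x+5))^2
As x → +∞: x/(x+5) = 1/(1 + 5/x) → 1, and the 2nd power of a limit-1 base also → 1.
Limit = 1.

Final answer: 1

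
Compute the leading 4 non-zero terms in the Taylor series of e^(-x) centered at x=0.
-x^3/6 + x^2/2 - x + 1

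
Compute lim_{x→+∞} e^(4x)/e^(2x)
This is an ∞/∞ indeterminate form as x → +∞.
Rewrite e^(4x)/e^(2x) = e^((4−2)x) = e^(2x); the exponent coefficient is 2 > 0 so e^(2x) → ∞.
Limit = ∞.

Final answer: ∞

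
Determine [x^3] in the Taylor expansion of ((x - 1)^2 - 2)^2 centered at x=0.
Expand to order 3: ((x - 1)^2 - 2)^2 = -4·x^3 + 2·x^2 + 4·x + 1 + O(x^4).
The coefficient of x^3 is -4.

Final answer: -4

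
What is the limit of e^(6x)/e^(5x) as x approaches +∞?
This is an ∞/∞ indeterminate form as x → +∞.
Rewrite e^(6x)/e^(5x) = e^((6−5)x) = e^(x); the exponent coefficient is 1 > 0 so e^(x) → ∞.
Limit = ∞.

Final answer: ∞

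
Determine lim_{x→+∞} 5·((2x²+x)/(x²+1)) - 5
Evaluate the dominant behaviour as x → +∞; each term tends to a finite value or vanishes.
Limit = 5.

Final answer: 5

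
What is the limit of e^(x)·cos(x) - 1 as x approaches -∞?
Evaluate the dominant behaviour as x → -∞; each term tends to a finite value or vanishes.
Limit = -1.

Final answer: -1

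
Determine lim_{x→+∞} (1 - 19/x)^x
As x → +∞: this is the defining limit (1 - 19/x)^x → e^(-19).
Limit = e^(-19).

Final answer: e^(-19)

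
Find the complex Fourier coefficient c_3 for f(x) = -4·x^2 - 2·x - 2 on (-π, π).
Compute the real Fourier coefficients first: a_3 = 16/9, b_3 = -4/3.
Then c_3 = (a_3 − i·b_3)/2 = 8/9 + 2·i/3.

Final answer: 8/9 + 2·i/3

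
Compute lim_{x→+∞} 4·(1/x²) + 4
Evaluate the dominant behaviour as x → +∞; each term tends to a finite value or vanishes.
Limit = 4.

Final answer: 4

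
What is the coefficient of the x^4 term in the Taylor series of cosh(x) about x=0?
Expand to order 4: cosh(x) = x^4/24 + x^2/2 + 1 + O(x^5).
The coefficient of x^4 is 1/24.

Final answer: 1/24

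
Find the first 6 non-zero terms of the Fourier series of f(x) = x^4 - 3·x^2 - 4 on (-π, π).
(60 - 8·π^2)·cos(x) + (-6 + 2·π^2)·cos(2·x) + (52/27 - 8·π^2/9)·cos(3·x) + (-15/16 + π^2/2)·cos(4·x) + (348/625 - 8·π^2/25)·cos(5·x) - π^2 - 4 + π^4/5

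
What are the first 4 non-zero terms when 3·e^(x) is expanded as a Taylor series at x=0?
x^3/2 + 3·x^2/2 + 3·x + 3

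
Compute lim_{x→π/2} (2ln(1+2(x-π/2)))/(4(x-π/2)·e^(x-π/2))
Both numerator and denominator → 0 as x → π/2; this is a 0/0 indeterminate form.
Expand each to leading order near x = π/2: numerator ~ 4·(x - π/2), denominator ~ 4·(x - π/2).
The limit of the ratio is 1.

Final answer: 1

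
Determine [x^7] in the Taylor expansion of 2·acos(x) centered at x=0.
Expand to order 7: 2·acos(x) = -5·x^7/56 - 3·x^5/20 - x^3/3 - 2·x + π + O(x^8).
The coefficient of x^7 is -5/56.

Final answer: -5/56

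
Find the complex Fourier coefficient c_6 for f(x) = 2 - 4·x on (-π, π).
Compute the real Fourier coefficients first: a_6 = 0, b_6 = 4/3.
Then c_6 = (a_6 − i·b_6)/2 = -2·i/3.

Final answer: -2·i/3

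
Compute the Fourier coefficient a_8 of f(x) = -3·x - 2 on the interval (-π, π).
a_8 = (1/π) ∫_{-π}^{π} f(x)·cos(8x) dx.
Evaluate the integral (use parity and integration by parts as needed): a_8 = 0.

Final answer: 0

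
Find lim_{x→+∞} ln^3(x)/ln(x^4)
This is an ∞/∞ indeterminate form as x → +∞.
Write ln(x^4) = 4·ln(x), reducing the quotient to ln^2(x)/4 → ∞.
Limit = ∞.

Final answer: ∞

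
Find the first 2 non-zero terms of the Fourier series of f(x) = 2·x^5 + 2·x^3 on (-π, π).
(-76·π^2 + 4·π^4 + 456)·sin(x) + (-2·π^4 - 12 + 8·π^2)·sin(2·x)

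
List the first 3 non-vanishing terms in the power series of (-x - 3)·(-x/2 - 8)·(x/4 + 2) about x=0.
27·x^2/8 + 25·x + 48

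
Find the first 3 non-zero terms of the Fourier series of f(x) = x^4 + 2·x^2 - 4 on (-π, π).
(40 - 8·π^2)·cos(x) + (-1 + 2·π^2)·cos(2·x) - 4 + 2·π^2/3 + π^4/5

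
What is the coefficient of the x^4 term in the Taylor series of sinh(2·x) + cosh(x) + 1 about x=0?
Expand to order 4: sinh(2·x) + cosh(x) + 1 = x^4/24 + 4·x^3/3 + x^2/2 + 2·x + 2 + O(x^5).
The coefficient of x^4 is 1/24.

Final answer: 1/24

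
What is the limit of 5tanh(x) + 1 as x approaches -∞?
Evaluate the dominant behaviour as x → -∞; each term tends to a finite value or vanishes.
Limit = -4.

Final answer: -4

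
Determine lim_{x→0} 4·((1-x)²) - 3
Direct substitution at x = 0 gives 1.

Final answer: 1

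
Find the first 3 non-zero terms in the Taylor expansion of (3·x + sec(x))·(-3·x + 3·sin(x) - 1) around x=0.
-x^2/2 - 3·x - 1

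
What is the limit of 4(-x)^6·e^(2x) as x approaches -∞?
This is a 0·∞ indeterminate form at x → -∞.
Rewrite the product as 4(-x)^6 / e^(-2x) (an ∞/∞ form) and apply L'Hôpital, or use the standard hierarchy e^(2|x|) ≫ |(-x)^6| as x → -∞.
The indeterminate product → 0, so the limit = 0.

Final answer: 0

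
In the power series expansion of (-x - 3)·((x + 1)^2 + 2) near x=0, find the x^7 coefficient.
Expand to order 7: (-x - 3)·((x + 1)^2 + 2) = -x^3 - 5·x^2 - 9·x - 9 + O(x^8).
The coefficient of x^7 is 0.

Final answer: 0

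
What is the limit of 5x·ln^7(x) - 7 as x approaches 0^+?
The product is a 0·∞ indeterminate form at x → 0⁺.
Rewrite the product as 5·ln^7(x) / x^(-1) and apply L'Hôpital, or use the standard hierarchy x^(-1) ≫ |ln x|^7 as x → 0⁺.
The indeterminate product → 0, so the limit = -7.

Final answer: -7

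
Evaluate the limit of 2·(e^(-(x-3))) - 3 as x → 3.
Direct substitution at x = 3 gives -1.

Final answer: -1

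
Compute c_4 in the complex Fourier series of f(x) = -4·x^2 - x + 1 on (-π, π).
Compute the real Fourier coefficients first: a_4 = -1, b_4 = 1/2.
Then c_4 = (a_4 − i·b_4)/2 = -1/2 - i/4.

Final answer: -1/2 - i/4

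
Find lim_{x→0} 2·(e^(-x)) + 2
Direct substitution at x = 0 gives 4.

Final answer: 4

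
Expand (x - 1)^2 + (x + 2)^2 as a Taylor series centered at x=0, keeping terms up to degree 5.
2·x^2 + 2·x + 5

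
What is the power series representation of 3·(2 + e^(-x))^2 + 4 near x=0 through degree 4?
5·x^4/2 - 6·x^3 + 12·x^2 - 18·x + 31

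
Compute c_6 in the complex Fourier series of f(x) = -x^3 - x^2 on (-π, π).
Compute the real Fourier coefficients first: a_6 = -1/9, b_6 = -1/18 + π^2/3.
Then c_6 = (a_6 − i·b_6)/2 = -1/18 - i·π^2/6 + i/36.

Final answer: -1/18 - i·π^2/6 + i/36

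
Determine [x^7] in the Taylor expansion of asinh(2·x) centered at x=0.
Expand to order 7: asinh(2·x) = -40·x^7/7 + 12·x^5/5 - 4·x^3/3 + 2·x + O(x^8).
The coefficient of x^7 is -40/7.

Final answer: -40/7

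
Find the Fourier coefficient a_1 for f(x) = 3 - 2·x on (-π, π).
a_1 = (1/π) ∫_{-π}^{π} f(x)·cos(1x) dx.
Evaluate the integral (use parity and integration by parts as needed): a_1 = 0.

Final answer: 0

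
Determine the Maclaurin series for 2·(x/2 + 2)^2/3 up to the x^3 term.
x^2/6 + 4·x/3 + 8/3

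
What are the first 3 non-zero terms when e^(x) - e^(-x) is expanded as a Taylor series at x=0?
x^5/60 + x^3/3 + 2·x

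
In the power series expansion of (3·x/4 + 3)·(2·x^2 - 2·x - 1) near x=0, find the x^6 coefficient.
Expand to order 6: (3·x/4 + 3)·(2·x^2 - 2·x - 1) = 3·x^3/2 + 9·x^2/2 - 27·x/4 - 3 + O(x^7).
The coefficient of x^6 is 0.

Final answer: 0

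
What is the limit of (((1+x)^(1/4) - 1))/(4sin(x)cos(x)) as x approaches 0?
Both numerator and denominator → 0 as x → 0; this is a 0/0 indeterminate form.
Expand each to leading order near x = 0: numerator ~ x/4, denominator ~ 4·x.
The limit of the ratio is 1/16.

Final answer: 1/16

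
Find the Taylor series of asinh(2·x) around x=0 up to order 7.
-40·x^7/7 + 12·x^5/5 - 4·x^3/3 + 2·x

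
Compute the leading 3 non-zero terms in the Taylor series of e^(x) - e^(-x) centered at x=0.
x^5/60 + x^3/3 + 2·x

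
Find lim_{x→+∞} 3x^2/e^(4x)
This is an ∞/∞ indeterminate form as x → +∞.
The exponential denominator e^(4x) dominates the polynomial numerator (e^x ≫ x^2 as x → ∞), so the quotient → 0.
Limit = 0.

Final answer: 0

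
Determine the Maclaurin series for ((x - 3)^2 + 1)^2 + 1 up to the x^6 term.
x^4 - 12·x^3 + 56·x^2 - 120·x + 101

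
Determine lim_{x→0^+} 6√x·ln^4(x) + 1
The product is a 0·∞ indeterminate form at x → 0⁺.
Rewrite the product as 6·ln^4(x) / x^(-1/2) and apply L'Hôpital, or use the standard hierarchy x^(-1/2) ≫ |ln x|^4 as x → 0⁺.
The indeterminate product → 0, so the limit = 1.

Final answer: 1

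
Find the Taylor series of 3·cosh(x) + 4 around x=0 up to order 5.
x^4/8 + 3·x^2/2 + 7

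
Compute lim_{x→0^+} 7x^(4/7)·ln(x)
This is a 0·∞ indeterminate form at x → 0⁺.
Rewrite the product as 7·ln(x) / x^(-4/7) and apply L'Hôpital, or use the standard hierarchy x^(-4/7) ≫ |ln x| as x → 0⁺.
The indeterminate product → 0, so the limit = 0.

Final answer: 0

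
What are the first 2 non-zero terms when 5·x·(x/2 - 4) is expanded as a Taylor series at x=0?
5·x^2/2 - 20·x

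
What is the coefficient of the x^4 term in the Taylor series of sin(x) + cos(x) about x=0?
Expand to order 4: sin(x) + cos(x) = x^4/24 - x^3/6 - x^2/2 + x + 1 + O(x^5).
The coefficient of x^4 is 1/24.

Final answer: 1/24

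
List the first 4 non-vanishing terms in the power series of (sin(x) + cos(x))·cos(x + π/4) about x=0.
-2·√(2)·x^6/45 + √(2)·x^4/3 - √(2)·x^2 + √(2)/2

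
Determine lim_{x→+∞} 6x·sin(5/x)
As x → +∞: let u = 5/x → 0⁺; then 6·x·sin(5/x) = 6·5·sin(u)/u → 6·5·1 = 30.
Limit = 30.

Final answer: 30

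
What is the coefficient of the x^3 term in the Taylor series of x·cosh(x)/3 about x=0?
Expand to order 3: x·cosh(x)/3 = x^3/6 + x/3 + O(x^4).
The coefficient of x^3 is 1/6.

Final answer: 1/6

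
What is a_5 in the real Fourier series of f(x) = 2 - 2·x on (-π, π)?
a_5 = (1/π) ∫_{-π}^{π} f(x)·cos(5x) dx.
Evaluate the integral (use parity and integration by parts as needed): a_5 = 0.

Final answer: 0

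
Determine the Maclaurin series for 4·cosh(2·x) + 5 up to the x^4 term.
8·x^4/3 + 8·x^2 + 9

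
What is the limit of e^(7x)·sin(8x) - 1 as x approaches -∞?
Evaluate the dominant behaviour as x → -∞; each term tends to a finite value or vanishes.
Limit = -1.

Final answer: -1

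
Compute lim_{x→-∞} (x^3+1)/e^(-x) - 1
The quotient is an ∞/∞ indeterminate form as x → -∞.
Compare growth rates of the dominant terms (exponentials ≫ polynomials ≫ logarithms), or apply L'Hôpital's rule; the quotient → 0.
Adding the constant: 0 - 1 = -1. Limit = -1.

Final answer: -1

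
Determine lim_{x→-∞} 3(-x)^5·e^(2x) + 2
The product is a 0·∞ indeterminate form at x → -∞.
Rewrite the product as 3(-x)^5 / e^(-2x) (an ∞/∞ form) and apply L'Hôpital, or use the standard hierarchy e^(2|x|) ≫ |(-x)^5| as x → -∞.
The indeterminate product → 0, so the limit = 2.

Final answer: 2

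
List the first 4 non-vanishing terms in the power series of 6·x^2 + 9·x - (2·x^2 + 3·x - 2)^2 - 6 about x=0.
-12·x^3 + 5·x^2 + 21·x - 10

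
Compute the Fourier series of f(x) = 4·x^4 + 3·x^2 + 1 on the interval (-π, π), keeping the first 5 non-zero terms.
(180 - 32·π^2)·cos(x) + (-9 + 8·π^2)·cos(2·x) + (28/27 - 32·π^2/9)·cos(3·x) + 2·π^2·cos(4·x) + 1 + π^2 + 4·π^4/5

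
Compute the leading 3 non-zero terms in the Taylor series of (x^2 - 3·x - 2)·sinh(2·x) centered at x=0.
-2·x^3/3 - 6·x^2 - 4·x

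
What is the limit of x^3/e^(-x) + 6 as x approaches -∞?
The quotient is an ∞/∞ indeterminate form as x → -∞.
Compare growth rates of the dominant terms (exponentials ≫ polynomials ≫ logarithms), or apply L'Hôpital's rule; the quotient → 0.
Adding the constant: 0 + 6 = 6. Limit = 6.

Final answer: 6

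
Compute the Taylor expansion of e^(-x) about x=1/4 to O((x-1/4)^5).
e^(-1/4) - e^(-1/4)·(x - 1/4) + e^(-1/4)·(x - 1/4)^2/2 - e^(-1/4)·(x - 1/4)^3/6 + e^(-1/4)·(x - 1/4)^4/24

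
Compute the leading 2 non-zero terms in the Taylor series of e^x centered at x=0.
x + 1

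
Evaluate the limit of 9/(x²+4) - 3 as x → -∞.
Evaluate the dominant behaviour as x → -∞; each term tends to a finite value or vanishes.
Limit = -3.

Final answer: -3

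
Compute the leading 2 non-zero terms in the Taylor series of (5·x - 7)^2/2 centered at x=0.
49/2 - 35·x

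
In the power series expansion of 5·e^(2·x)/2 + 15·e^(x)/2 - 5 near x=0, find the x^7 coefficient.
Expand to order 7: 5·e^(2·x)/2 + 15·e^(x)/2 - 5 = 131·x^7/2016 + 67·x^6/288 + 35·x^5/48 + 95·x^4/48 + 55·x^3/12 + 35·x^2/4 + 25·x/2 + 5 + O(x^8).
The coefficient of x^7 is 131/2016.

Final answer: 131/2016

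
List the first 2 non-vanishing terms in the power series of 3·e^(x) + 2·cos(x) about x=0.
3·x + 5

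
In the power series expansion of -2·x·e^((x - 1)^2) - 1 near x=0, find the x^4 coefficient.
Expand to order 4: -2·x·e^((x - 1)^2) - 1 = 20·e·x^4/3 - 6·e·x^3 + 4·e·x^2 - 2·e·x - 1 + O(x^5).
The coefficient of x^4 is 20·e/3.

Final answer: 20·e/3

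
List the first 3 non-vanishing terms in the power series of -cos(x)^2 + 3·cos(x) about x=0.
-5·x^4/24 - x^2/2 + 2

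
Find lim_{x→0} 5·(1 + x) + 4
Direct substitution at x = 0 gives 9.

Final answer: 9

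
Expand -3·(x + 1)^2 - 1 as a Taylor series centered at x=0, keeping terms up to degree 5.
-3·x^2 - 6·x - 4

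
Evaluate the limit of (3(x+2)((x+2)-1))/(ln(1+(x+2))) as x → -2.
Both numerator and denominator → 0 as x → -2; this is a 0/0 indeterminate form.
Expand each to leading order near x = -2: numerator ~ -3·(x + 2), denominator ~ (x + 2).
The limit of the ratio is -3.

Final answer: -3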